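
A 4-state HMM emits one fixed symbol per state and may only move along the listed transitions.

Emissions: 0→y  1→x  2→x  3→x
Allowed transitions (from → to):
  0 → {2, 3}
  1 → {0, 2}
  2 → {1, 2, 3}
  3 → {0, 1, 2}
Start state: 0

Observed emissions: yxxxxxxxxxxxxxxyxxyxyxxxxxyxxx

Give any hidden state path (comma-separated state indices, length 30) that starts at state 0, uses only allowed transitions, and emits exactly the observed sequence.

0,2,3,2,1,2,2,3,1,2,3,2,2,3,1,0,3,1,0,3,0,3,2,1,2,3,0,2,3,1

  pos 0: y in {0}, choose 0; start
  pos 1: x in {1,2,3}, choose 2; 0->2 ok
  pos 2: x in {1,2,3}, choose 3; 2->3 ok
  pos 3: x in {1,2,3}, choose 2; 3->2 ok
  pos 4: x in {1,2,3}, choose 1; 2->1 ok
  pos 5: x in {1,2,3}, choose 2; 1->2 ok
  pos 6: x in {1,2,3}, choose 2; 2->2 ok
  pos 7: x in {1,2,3}, choose 3; 2->3 ok
  pos 8: x in {1,2,3}, choose 1; 3->1 ok
  pos 9: x in {1,2,3}, choose 2; 1->2 ok
  pos 10: x in {1,2,3}, choose 3; 2->3 ok
  pos 11: x in {1,2,3}, choose 2; 3->2 ok
  pos 12: x in {1,2,3}, choose 2; 2->2 ok
  pos 13: x in {1,2,3}, choose 3; 2->3 ok
  pos 14: x in {1,2,3}, choose 1; 3->1 ok
  pos 15: y in {0}, choose 0; 1->0 ok
  pos 16: x in {1,2,3}, choose 3; 0->3 ok
  pos 17: x in {1,2,3}, choose 1; 3->1 ok
  pos 18: y in {0}, choose 0; 1->0 ok
  pos 19: x in {1,2,3}, choose 3; 0->3 ok
  pos 20: y in {0}, choose 0; 3->0 ok
  pos 21: x in {1,2,3}, choose 3; 0->3 ok
  pos 22: x in {1,2,3}, choose 2; 3->2 ok
  pos 23: x in {1,2,3}, choose 1; 2->1 ok
  pos 24: x in {1,2,3}, choose 2; 1->2 ok
  pos 25: x in {1,2,3}, choose 3; 2->3 ok
  pos 26: y in {0}, choose 0; 3->0 ok
  pos 27: x in {1,2,3}, choose 2; 0->2 ok
  pos 28: x in {1,2,3}, choose 3; 2->3 ok
  pos 29: x in {1,2,3}, choose 1; 3->1 ok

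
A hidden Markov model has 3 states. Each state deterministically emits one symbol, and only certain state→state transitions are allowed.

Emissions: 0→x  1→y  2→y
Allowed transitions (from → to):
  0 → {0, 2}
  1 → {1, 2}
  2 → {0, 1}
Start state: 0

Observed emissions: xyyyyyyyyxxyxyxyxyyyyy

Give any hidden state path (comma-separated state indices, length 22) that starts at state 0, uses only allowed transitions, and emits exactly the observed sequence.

0,2,1,1,2,1,1,1,2,0,0,2,0,2,0,2,0,2,1,2,1,2

  pos 0: x in {0}, choose 0; start
  pos 1: y in {1,2}, choose 2; 0->2 ok
  pos 2: y in {1,2}, choose 1; 2->1 ok
  pos 3: y in {1,2}, choose 1; 1->1 ok
  pos 4: y in {1,2}, choose 2; 1->2 ok
  pos 5: y in {1,2}, choose 1; 2->1 ok
  pos 6: y in {1,2}, choose 1; 1->1 ok
  pos 7: y in {1,2}, choose 1; 1->1 ok
  pos 8: y in {1,2}, choose 2; 1->2 ok
  pos 9: x in {0}, choose 0; 2->0 ok
  pos 10: x in {0}, choose 0; 0->0 ok
  pos 11: y in {1,2}, choose 2; 0->2 ok
  pos 12: x in {0}, choose 0; 2->0 ok
  pos 13: y in {1,2}, choose 2; 0->2 ok
  pos 14: x in {0}, choose 0; 2->0 ok
  pos 15: y in {1,2}, choose 2; 0->2 ok
  pos 16: x in {0}, choose 0; 2->0 ok
  pos 17: y in {1,2}, choose 2; 0->2 ok
  pos 18: y in {1,2}, choose 1; 2->1 ok
  pos 19: y in {1,2}, choose 2; 1->2 ok
  pos 20: y in {1,2}, choose 1; 2->1 ok
  pos 21: y in {1,2}, choose 2; 1->2 ok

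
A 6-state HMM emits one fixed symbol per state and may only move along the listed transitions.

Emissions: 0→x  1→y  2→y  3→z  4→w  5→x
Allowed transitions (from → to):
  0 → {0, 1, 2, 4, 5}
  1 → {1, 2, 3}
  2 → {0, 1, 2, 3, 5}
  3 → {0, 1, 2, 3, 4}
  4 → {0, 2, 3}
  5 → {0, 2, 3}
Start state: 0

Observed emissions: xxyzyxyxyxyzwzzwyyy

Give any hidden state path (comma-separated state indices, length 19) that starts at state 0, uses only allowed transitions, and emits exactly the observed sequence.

0,0,1,3,2,5,2,0,2,0,2,3,4,3,3,4,2,1,2

  [0] x  {0,5}  => 0  start
  [1] x  {0,5}  => 0  0->0 ok
  [2] y  {1,2}  => 1  0->1 ok
  [3] z  {3}  => 3  1->3 ok
  [4] y  {1,2}  => 2  3->2 ok
  [5] x  {0,5}  => 5  2->5 ok
  [6] y  {1,2}  => 2  5->2 ok
  [7] x  {0,5}  => 0  2->0 ok
  [8] y  {1,2}  => 2  0->2 ok
  [9] x  {0,5}  => 0  2->0 ok
  [10] y  {1,2}  => 2  0->2 ok
  [11] z  {3}  => 3  2->3 ok
  [12] w  {4}  => 4  3->4 ok
  [13] z  {3}  => 3  4->3 ok
  [14] z  {3}  => 3  3->3 ok
  [15] w  {4}  => 4  3->4 ok
  [16] y  {1,2}  => 2  4->2 ok
  [17] y  {1,2}  => 1  2->1 ok
  [18] y  {1,2}  => 2  1->2 ok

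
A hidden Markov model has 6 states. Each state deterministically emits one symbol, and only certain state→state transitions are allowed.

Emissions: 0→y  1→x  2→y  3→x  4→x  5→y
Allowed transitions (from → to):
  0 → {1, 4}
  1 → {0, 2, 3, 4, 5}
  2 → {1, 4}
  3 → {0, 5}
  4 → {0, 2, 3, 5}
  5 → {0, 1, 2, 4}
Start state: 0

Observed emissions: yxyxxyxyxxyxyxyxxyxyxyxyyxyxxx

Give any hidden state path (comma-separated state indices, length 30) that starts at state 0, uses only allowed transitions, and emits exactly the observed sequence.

  [0] y  {0,2,5}  => 0  start
  [1] x  {1,3,4}  => 4  0->4 ok
  [2] y  {0,2,5}  => 5  4->5 ok
  [3] x  {1,3,4}  => 4  5->4 ok
  [4] x  {1,3,4}  => 3  4->3 ok
  [5] y  {0,2,5}  => 0  3->0 ok
  [6] x  {1,3,4}  => 4  0->4 ok
  [7] y  {0,2,5}  => 2  4->2 ok
  [8] x  {1,3,4}  => 1  2->1 ok
  [9] x  {1,3,4}  => 3  1->3 ok
  [10] y  {0,2,5}  => 0  3->0 ok
  [11] x  {1,3,4}  => 4  0->4 ok
  [12] y  {0,2,5}  => 5  4->5 ok
  [13] x  {1,3,4}  => 1  5->1 ok
  [14] y  {0,2,5}  => 5  1->5 ok
  [15] x  {1,3,4}  => 1  5->1 ok
  [16] x  {1,3,4}  => 3  1->3 ok
  [17] y  {0,2,5}  => 0  3->0 ok
  [18] x  {1,3,4}  => 1  0->1 ok
  [19] y  {0,2,5}  => 0  1->0 ok
  [20] x  {1,3,4}  => 4  0->4 ok
  [21] y  {0,2,5}  => 0  4->0 ok
  [22] x  {1,3,4}  => 1  0->1 ok
  [23] y  {0,2,5}  => 5  1->5 ok
  [24] y  {0,2,5}  => 0  5->0 ok
  [25] x  {1,3,4}  => 1  0->1 ok
  [26] y  {0,2,5}  => 0  1->0 ok
  [27] x  {1,3,4}  => 1  0->1 ok
  [28] x  {1,3,4}  => 4  1->4 ok
  [29] x  {1,3,4}  => 3  4->3 ok

0,4,5,4,3,0,4,2,1,3,0,4,5,1,5,1,3,0,1,0,4,0,1,5,0,1,0,1,4,3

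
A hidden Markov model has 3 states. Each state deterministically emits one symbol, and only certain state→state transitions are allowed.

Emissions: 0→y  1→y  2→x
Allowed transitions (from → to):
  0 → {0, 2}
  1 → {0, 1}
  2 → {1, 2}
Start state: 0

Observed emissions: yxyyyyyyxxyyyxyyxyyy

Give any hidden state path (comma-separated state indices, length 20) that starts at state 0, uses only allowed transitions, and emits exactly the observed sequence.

  pos 0: y in {0,1}, choose 0; start
  pos 1: x in {2}, choose 2; 0->2 ok
  pos 2: y in {0,1}, choose 1; 2->1 ok
  pos 3: y in {0,1}, choose 1; 1->1 ok
  pos 4: y in {0,1}, choose 1; 1->1 ok
  pos 5: y in {0,1}, choose 1; 1->1 ok
  pos 6: y in {0,1}, choose 0; 1->0 ok
  pos 7: y in {0,1}, choose 0; 0->0 ok
  pos 8: x in {2}, choose 2; 0->2 ok
  pos 9: x in {2}, choose 2; 2->2 ok
  pos 10: y in {0,1}, choose 1; 2->1 ok
  pos 11: y in {0,1}, choose 1; 1->1 ok
  pos 12: y in {0,1}, choose 0; 1->0 ok
  pos 13: x in {2}, choose 2; 0->2 ok
  pos 14: y in {0,1}, choose 1; 2->1 ok
  pos 15: y in {0,1}, choose 0; 1->0 ok
  pos 16: x in {2}, choose 2; 0->2 ok
  pos 17: y in {0,1}, choose 1; 2->1 ok
  pos 18: y in {0,1}, choose 0; 1->0 ok
  pos 19: y in {0,1}, choose 0; 0->0 ok

0,2,1,1,1,1,0,0,2,2,1,1,0,2,1,0,2,1,0,0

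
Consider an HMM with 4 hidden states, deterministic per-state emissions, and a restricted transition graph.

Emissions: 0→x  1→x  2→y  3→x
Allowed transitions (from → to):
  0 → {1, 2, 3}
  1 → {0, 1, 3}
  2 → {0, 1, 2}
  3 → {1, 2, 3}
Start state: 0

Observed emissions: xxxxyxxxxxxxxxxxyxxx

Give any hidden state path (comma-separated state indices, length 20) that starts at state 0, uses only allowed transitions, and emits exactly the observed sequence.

  pos 0: x in {0,1,3}, choose 0; start
  pos 1: x in {0,1,3}, choose 3; 0->3 ok
  pos 2: x in {0,1,3}, choose 1; 3->1 ok
  pos 3: x in {0,1,3}, choose 3; 1->3 ok
  pos 4: y in {2}, choose 2; 3->2 ok
  pos 5: x in {0,1,3}, choose 1; 2->1 ok
  pos 6: x in {0,1,3}, choose 3; 1->3 ok
  pos 7: x in {0,1,3}, choose 3; 3->3 ok
  pos 8: x in {0,1,3}, choose 1; 3->1 ok
  pos 9: x in {0,1,3}, choose 1; 1->1 ok
  pos 10: x in {0,1,3}, choose 0; 1->0 ok
  pos 11: x in {0,1,3}, choose 3; 0->3 ok
  pos 12: x in {0,1,3}, choose 3; 3->3 ok
  pos 13: x in {0,1,3}, choose 1; 3->1 ok
  pos 14: x in {0,1,3}, choose 3; 1->3 ok
  pos 15: x in {0,1,3}, choose 3; 3->3 ok
  pos 16: y in {2}, choose 2; 3->2 ok
  pos 17: x in {0,1,3}, choose 0; 2->0 ok
  pos 18: x in {0,1,3}, choose 1; 0->1 ok
  pos 19: x in {0,1,3}, choose 1; 1->1 ok

0,3,1,3,2,1,3,3,1,1,0,3,3,1,3,3,2,0,1,1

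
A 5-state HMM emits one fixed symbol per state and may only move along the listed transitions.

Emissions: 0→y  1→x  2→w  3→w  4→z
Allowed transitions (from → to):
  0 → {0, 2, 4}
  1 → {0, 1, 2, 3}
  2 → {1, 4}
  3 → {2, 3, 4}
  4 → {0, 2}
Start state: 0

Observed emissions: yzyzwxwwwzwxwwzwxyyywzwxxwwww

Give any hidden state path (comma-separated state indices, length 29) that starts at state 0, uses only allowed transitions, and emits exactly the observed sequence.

  0: obs=y cand={0} pick 0 [start]
  1: obs=z cand={4} pick 4 [0->4 ok]
  2: obs=y cand={0} pick 0 [4->0 ok]
  3: obs=z cand={4} pick 4 [0->4 ok]
  4: obs=w cand={2,3} pick 2 [4->2 ok]
  5: obs=x cand={1} pick 1 [2->1 ok]
  6: obs=w cand={2,3} pick 3 [1->3 ok]
  7: obs=w cand={2,3} pick 3 [3->3 ok]
  8: obs=w cand={2,3} pick 2 [3->2 ok]
  9: obs=z cand={4} pick 4 [2->4 ok]
  10: obs=w cand={2,3} pick 2 [4->2 ok]
  11: obs=x cand={1} pick 1 [2->1 ok]
  12: obs=w cand={2,3} pick 3 [1->3 ok]
  13: obs=w cand={2,3} pick 3 [3->3 ok]
  14: obs=z cand={4} pick 4 [3->4 ok]
  15: obs=w cand={2,3} pick 2 [4->2 ok]
  16: obs=x cand={1} pick 1 [2->1 ok]
  17: obs=y cand={0} pick 0 [1->0 ok]
  18: obs=y cand={0} pick 0 [0->0 ok]
  19: obs=y cand={0} pick 0 [0->0 ok]
  20: obs=w cand={2,3} pick 2 [0->2 ok]
  21: obs=z cand={4} pick 4 [2->4 ok]
  22: obs=w cand={2,3} pick 2 [4->2 ok]
  23: obs=x cand={1} pick 1 [2->1 ok]
  24: obs=x cand={1} pick 1 [1->1 ok]
  25: obs=w cand={2,3} pick 3 [1->3 ok]
  26: obs=w cand={2,3} pick 3 [3->3 ok]
  27: obs=w cand={2,3} pick 3 [3->3 ok]
  28: obs=w cand={2,3} pick 3 [3->3 ok]

0,4,0,4,2,1,3,3,2,4,2,1,3,3,4,2,1,0,0,0,2,4,2,1,1,3,3,3,3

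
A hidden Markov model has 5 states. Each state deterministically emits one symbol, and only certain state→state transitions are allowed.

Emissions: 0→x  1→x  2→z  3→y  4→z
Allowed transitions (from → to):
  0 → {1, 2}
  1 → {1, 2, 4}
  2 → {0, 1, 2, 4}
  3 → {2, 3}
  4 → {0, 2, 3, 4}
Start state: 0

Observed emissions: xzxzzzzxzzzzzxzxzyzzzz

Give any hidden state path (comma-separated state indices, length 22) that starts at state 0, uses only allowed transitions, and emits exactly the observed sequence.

0,2,1,2,2,2,4,0,2,4,4,2,4,0,2,1,4,3,2,2,2,2

  t0 'x' -> {0,1}, take 0 (start)
  t1 'z' -> {2,4}, take 2 (0->2 ok)
  t2 'x' -> {0,1}, take 1 (2->1 ok)
  t3 'z' -> {2,4}, take 2 (1->2 ok)
  t4 'z' -> {2,4}, take 2 (2->2 ok)
  t5 'z' -> {2,4}, take 2 (2->2 ok)
  t6 'z' -> {2,4}, take 4 (2->4 ok)
  t7 'x' -> {0,1}, take 0 (4->0 ok)
  t8 'z' -> {2,4}, take 2 (0->2 ok)
  t9 'z' -> {2,4}, take 4 (2->4 ok)
  t10 'z' -> {2,4}, take 4 (4->4 ok)
  t11 'z' -> {2,4}, take 2 (4->2 ok)
  t12 'z' -> {2,4}, take 4 (2->4 ok)
  t13 'x' -> {0,1}, take 0 (4->0 ok)
  t14 'z' -> {2,4}, take 2 (0->2 ok)
  t15 'x' -> {0,1}, take 1 (2->1 ok)
  t16 'z' -> {2,4}, take 4 (1->4 ok)
  t17 'y' -> {3}, take 3 (4->3 ok)
  t18 'z' -> {2,4}, take 2 (3->2 ok)
  t19 'z' -> {2,4}, take 2 (2->2 ok)
  t20 'z' -> {2,4}, take 2 (2->2 ok)
  t21 'z' -> {2,4}, take 2 (2->2 ok)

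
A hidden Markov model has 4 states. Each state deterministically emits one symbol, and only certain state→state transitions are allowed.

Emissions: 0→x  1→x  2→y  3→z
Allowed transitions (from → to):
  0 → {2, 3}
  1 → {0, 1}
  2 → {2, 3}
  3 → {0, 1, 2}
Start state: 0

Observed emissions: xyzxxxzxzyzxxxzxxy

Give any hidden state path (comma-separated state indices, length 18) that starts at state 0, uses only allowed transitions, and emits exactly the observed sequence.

  [0] x  {0,1}  => 0  start
  [1] y  {2}  => 2  0->2 ok
  [2] z  {3}  => 3  2->3 ok
  [3] x  {0,1}  => 1  3->1 ok
  [4] x  {0,1}  => 1  1->1 ok
  [5] x  {0,1}  => 0  1->0 ok
  [6] z  {3}  => 3  0->3 ok
  [7] x  {0,1}  => 0  3->0 ok
  [8] z  {3}  => 3  0->3 ok
  [9] y  {2}  => 2  3->2 ok
  [10] z  {3}  => 3  2->3 ok
  [11] x  {0,1}  => 1  3->1 ok
  [12] x  {0,1}  => 1  1->1 ok
  [13] x  {0,1}  => 0  1->0 ok
  [14] z  {3}  => 3  0->3 ok
  [15] x  {0,1}  => 1  3->1 ok
  [16] x  {0,1}  => 0  1->0 ok
  [17] y  {2}  => 2  0->2 ok

0,2,3,1,1,0,3,0,3,2,3,1,1,0,3,1,0,2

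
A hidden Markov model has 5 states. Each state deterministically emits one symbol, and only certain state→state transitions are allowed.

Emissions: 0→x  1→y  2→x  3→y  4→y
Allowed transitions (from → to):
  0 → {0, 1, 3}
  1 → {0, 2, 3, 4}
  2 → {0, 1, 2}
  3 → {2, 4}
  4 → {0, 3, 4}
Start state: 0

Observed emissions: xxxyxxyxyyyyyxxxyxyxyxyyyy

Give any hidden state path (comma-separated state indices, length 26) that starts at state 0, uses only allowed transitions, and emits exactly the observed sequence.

0,0,0,1,2,2,1,0,1,4,4,4,3,2,2,0,1,0,1,0,1,0,1,4,3,4

  t0 'x' -> {0,2}, take 0 (start)
  t1 'x' -> {0,2}, take 0 (0->0 ok)
  t2 'x' -> {0,2}, take 0 (0->0 ok)
  t3 'y' -> {1,3,4}, take 1 (0->1 ok)
  t4 'x' -> {0,2}, take 2 (1->2 ok)
  t5 'x' -> {0,2}, take 2 (2->2 ok)
  t6 'y' -> {1,3,4}, take 1 (2->1 ok)
  t7 'x' -> {0,2}, take 0 (1->0 ok)
  t8 'y' -> {1,3,4}, take 1 (0->1 ok)
  t9 'y' -> {1,3,4}, take 4 (1->4 ok)
  t10 'y' -> {1,3,4}, take 4 (4->4 ok)
  t11 'y' -> {1,3,4}, take 4 (4->4 ok)
  t12 'y' -> {1,3,4}, take 3 (4->3 ok)
  t13 'x' -> {0,2}, take 2 (3->2 ok)
  t14 'x' -> {0,2}, take 2 (2->2 ok)
  t15 'x' -> {0,2}, take 0 (2->0 ok)
  t16 'y' -> {1,3,4}, take 1 (0->1 ok)
  t17 'x' -> {0,2}, take 0 (1->0 ok)
  t18 'y' -> {1,3,4}, take 1 (0->1 ok)
  t19 'x' -> {0,2}, take 0 (1->0 ok)
  t20 'y' -> {1,3,4}, take 1 (0->1 ok)
  t21 'x' -> {0,2}, take 0 (1->0 ok)
  t22 'y' -> {1,3,4}, take 1 (0->1 ok)
  t23 'y' -> {1,3,4}, take 4 (1->4 ok)
  t24 'y' -> {1,3,4}, take 3 (4->3 ok)
  t25 'y' -> {1,3,4}, take 4 (3->4 ok)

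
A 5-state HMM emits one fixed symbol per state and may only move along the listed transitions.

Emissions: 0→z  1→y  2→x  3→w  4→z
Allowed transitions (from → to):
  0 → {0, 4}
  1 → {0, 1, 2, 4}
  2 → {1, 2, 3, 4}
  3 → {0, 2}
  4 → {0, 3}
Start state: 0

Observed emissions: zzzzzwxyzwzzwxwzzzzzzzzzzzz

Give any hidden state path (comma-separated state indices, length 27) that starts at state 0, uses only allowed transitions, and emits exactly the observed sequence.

0,4,0,0,4,3,2,1,4,3,0,4,3,2,3,0,0,4,0,4,0,0,0,0,4,0,0

  t0 'z' -> {0,4}, take 0 (start)
  t1 'z' -> {0,4}, take 4 (0->4 ok)
  t2 'z' -> {0,4}, take 0 (4->0 ok)
  t3 'z' -> {0,4}, take 0 (0->0 ok)
  t4 'z' -> {0,4}, take 4 (0->4 ok)
  t5 'w' -> {3}, take 3 (4->3 ok)
  t6 'x' -> {2}, take 2 (3->2 ok)
  t7 'y' -> {1}, take 1 (2->1 ok)
  t8 'z' -> {0,4}, take 4 (1->4 ok)
  t9 'w' -> {3}, take 3 (4->3 ok)
  t10 'z' -> {0,4}, take 0 (3->0 ok)
  t11 'z' -> {0,4}, take 4 (0->4 ok)
  t12 'w' -> {3}, take 3 (4->3 ok)
  t13 'x' -> {2}, take 2 (3->2 ok)
  t14 'w' -> {3}, take 3 (2->3 ok)
  t15 'z' -> {0,4}, take 0 (3->0 ok)
  t16 'z' -> {0,4}, take 0 (0->0 ok)
  t17 'z' -> {0,4}, take 4 (0->4 ok)
  t18 'z' -> {0,4}, take 0 (4->0 ok)
  t19 'z' -> {0,4}, take 4 (0->4 ok)
  t20 'z' -> {0,4}, take 0 (4->0 ok)
  t21 'z' -> {0,4}, take 0 (0->0 ok)
  t22 'z' -> {0,4}, take 0 (0->0 ok)
  t23 'z' -> {0,4}, take 0 (0->0 ok)
  t24 'z' -> {0,4}, take 4 (0->4 ok)
  t25 'z' -> {0,4}, take 0 (4->0 ok)
  t26 'z' -> {0,4}, take 0 (0->0 ok)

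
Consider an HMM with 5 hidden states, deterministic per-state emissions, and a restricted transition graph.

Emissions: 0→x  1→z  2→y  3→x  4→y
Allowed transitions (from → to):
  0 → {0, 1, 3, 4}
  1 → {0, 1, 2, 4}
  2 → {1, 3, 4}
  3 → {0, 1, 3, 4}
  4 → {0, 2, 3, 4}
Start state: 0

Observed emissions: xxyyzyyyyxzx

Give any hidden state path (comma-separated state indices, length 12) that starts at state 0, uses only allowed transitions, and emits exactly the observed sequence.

  pos 0: x in {0,3}, choose 0; start
  pos 1: x in {0,3}, choose 3; 0->3 ok
  pos 2: y in {2,4}, choose 4; 3->4 ok
  pos 3: y in {2,4}, choose 2; 4->2 ok
  pos 4: z in {1}, choose 1; 2->1 ok
  pos 5: y in {2,4}, choose 4; 1->4 ok
  pos 6: y in {2,4}, choose 2; 4->2 ok
  pos 7: y in {2,4}, choose 4; 2->4 ok
  pos 8: y in {2,4}, choose 2; 4->2 ok
  pos 9: x in {0,3}, choose 3; 2->3 ok
  pos 10: z in {1}, choose 1; 3->1 ok
  pos 11: x in {0,3}, choose 0; 1->0 ok

0,3,4,2,1,4,2,4,2,3,1,0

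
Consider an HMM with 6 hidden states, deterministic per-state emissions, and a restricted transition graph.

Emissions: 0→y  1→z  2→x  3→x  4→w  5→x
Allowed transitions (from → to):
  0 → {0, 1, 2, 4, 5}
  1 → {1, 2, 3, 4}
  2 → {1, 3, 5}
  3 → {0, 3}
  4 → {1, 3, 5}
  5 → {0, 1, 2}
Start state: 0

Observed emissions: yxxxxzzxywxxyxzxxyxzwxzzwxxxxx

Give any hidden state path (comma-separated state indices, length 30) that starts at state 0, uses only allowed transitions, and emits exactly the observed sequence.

  t0 'y' -> {0}, take 0 (start)
  t1 'x' -> {2,3,5}, take 5 (0->5 ok)
  t2 'x' -> {2,3,5}, take 2 (5->2 ok)
  t3 'x' -> {2,3,5}, take 5 (2->5 ok)
  t4 'x' -> {2,3,5}, take 2 (5->2 ok)
  t5 'z' -> {1}, take 1 (2->1 ok)
  t6 'z' -> {1}, take 1 (1->1 ok)
  t7 'x' -> {2,3,5}, take 3 (1->3 ok)
  t8 'y' -> {0}, take 0 (3->0 ok)
  t9 'w' -> {4}, take 4 (0->4 ok)
  t10 'x' -> {2,3,5}, take 3 (4->3 ok)
  t11 'x' -> {2,3,5}, take 3 (3->3 ok)
  t12 'y' -> {0}, take 0 (3->0 ok)
  t13 'x' -> {2,3,5}, take 5 (0->5 ok)
  t14 'z' -> {1}, take 1 (5->1 ok)
  t15 'x' -> {2,3,5}, take 2 (1->2 ok)
  t16 'x' -> {2,3,5}, take 3 (2->3 ok)
  t17 'y' -> {0}, take 0 (3->0 ok)
  t18 'x' -> {2,3,5}, take 5 (0->5 ok)
  t19 'z' -> {1}, take 1 (5->1 ok)
  t20 'w' -> {4}, take 4 (1->4 ok)
  t21 'x' -> {2,3,5}, take 5 (4->5 ok)
  t22 'z' -> {1}, take 1 (5->1 ok)
  t23 'z' -> {1}, take 1 (1->1 ok)
  t24 'w' -> {4}, take 4 (1->4 ok)
  t25 'x' -> {2,3,5}, take 3 (4->3 ok)
  t26 'x' -> {2,3,5}, take 3 (3->3 ok)
  t27 'x' -> {2,3,5}, take 3 (3->3 ok)
  t28 'x' -> {2,3,5}, take 3 (3->3 ok)
  t29 'x' -> {2,3,5}, take 3 (3->3 ok)

0,5,2,5,2,1,1,3,0,4,3,3,0,5,1,2,3,0,5,1,4,5,1,1,4,3,3,3,3,3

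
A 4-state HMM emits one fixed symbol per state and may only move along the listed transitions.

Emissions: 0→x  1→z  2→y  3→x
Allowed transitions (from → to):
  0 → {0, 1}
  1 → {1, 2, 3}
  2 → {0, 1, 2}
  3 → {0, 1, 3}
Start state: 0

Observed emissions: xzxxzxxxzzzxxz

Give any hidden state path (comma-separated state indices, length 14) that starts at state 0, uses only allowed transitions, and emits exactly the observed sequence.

  0: obs=x cand={0,3} pick 0 [start]
  1: obs=z cand={1} pick 1 [0->1 ok]
  2: obs=x cand={0,3} pick 3 [1->3 ok]
  3: obs=x cand={0,3} pick 0 [3->0 ok]
  4: obs=z cand={1} pick 1 [0->1 ok]
  5: obs=x cand={0,3} pick 3 [1->3 ok]
  6: obs=x cand={0,3} pick 3 [3->3 ok]
  7: obs=x cand={0,3} pick 0 [3->0 ok]
  8: obs=z cand={1} pick 1 [0->1 ok]
  9: obs=z cand={1} pick 1 [1->1 ok]
  10: obs=z cand={1} pick 1 [1->1 ok]
  11: obs=x cand={0,3} pick 3 [1->3 ok]
  12: obs=x cand={0,3} pick 0 [3->0 ok]
  13: obs=z cand={1} pick 1 [0->1 ok]

0,1,3,0,1,3,3,0,1,1,1,3,0,1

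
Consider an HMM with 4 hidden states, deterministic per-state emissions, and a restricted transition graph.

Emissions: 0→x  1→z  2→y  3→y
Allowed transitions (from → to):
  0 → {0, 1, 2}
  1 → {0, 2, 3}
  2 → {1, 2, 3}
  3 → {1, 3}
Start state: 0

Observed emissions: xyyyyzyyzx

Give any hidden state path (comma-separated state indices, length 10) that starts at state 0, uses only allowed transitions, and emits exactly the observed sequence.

  pos 0: x in {0}, choose 0; start
  pos 1: y in {2,3}, choose 2; 0->2 ok
  pos 2: y in {2,3}, choose 2; 2->2 ok
  pos 3: y in {2,3}, choose 3; 2->3 ok
  pos 4: y in {2,3}, choose 3; 3->3 ok
  pos 5: z in {1}, choose 1; 3->1 ok
  pos 6: y in {2,3}, choose 3; 1->3 ok
  pos 7: y in {2,3}, choose 3; 3->3 ok
  pos 8: z in {1}, choose 1; 3->1 ok
  pos 9: x in {0}, choose 0; 1->0 ok

0,2,2,3,3,1,3,3,1,0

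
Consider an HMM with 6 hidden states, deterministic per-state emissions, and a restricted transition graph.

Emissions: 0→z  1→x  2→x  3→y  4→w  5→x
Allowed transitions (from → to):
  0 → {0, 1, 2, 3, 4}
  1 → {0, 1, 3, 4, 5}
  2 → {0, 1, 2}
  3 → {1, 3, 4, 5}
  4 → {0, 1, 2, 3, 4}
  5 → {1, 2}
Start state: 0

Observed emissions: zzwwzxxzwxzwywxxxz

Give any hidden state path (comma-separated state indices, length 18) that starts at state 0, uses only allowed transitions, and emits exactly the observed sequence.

  pos 0: z in {0}, choose 0; start
  pos 1: z in {0}, choose 0; 0->0 ok
  pos 2: w in {4}, choose 4; 0->4 ok
  pos 3: w in {4}, choose 4; 4->4 ok
  pos 4: z in {0}, choose 0; 4->0 ok
  pos 5: x in {1,2,5}, choose 2; 0->2 ok
  pos 6: x in {1,2,5}, choose 2; 2->2 ok
  pos 7: z in {0}, choose 0; 2->0 ok
  pos 8: w in {4}, choose 4; 0->4 ok
  pos 9: x in {1,2,5}, choose 2; 4->2 ok
  pos 10: z in {0}, choose 0; 2->0 ok
  pos 11: w in {4}, choose 4; 0->4 ok
  pos 12: y in {3}, choose 3; 4->3 ok
  pos 13: w in {4}, choose 4; 3->4 ok
  pos 14: x in {1,2,5}, choose 1; 4->1 ok
  pos 15: x in {1,2,5}, choose 5; 1->5 ok
  pos 16: x in {1,2,5}, choose 2; 5->2 ok
  pos 17: z in {0}, choose 0; 2->0 ok

0,0,4,4,0,2,2,0,4,2,0,4,3,4,1,5,2,0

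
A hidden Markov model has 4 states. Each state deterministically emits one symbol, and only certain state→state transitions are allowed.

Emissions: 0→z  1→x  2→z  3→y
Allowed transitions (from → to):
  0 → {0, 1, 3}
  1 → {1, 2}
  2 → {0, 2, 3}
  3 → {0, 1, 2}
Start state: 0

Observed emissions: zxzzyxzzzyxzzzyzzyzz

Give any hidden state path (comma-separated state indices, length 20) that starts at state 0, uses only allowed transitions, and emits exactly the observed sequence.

0,1,2,0,3,1,2,2,2,3,1,2,2,2,3,0,0,3,2,0

  pos 0: z in {0,2}, choose 0; start
  pos 1: x in {1}, choose 1; 0->1 ok
  pos 2: z in {0,2}, choose 2; 1->2 ok
  pos 3: z in {0,2}, choose 0; 2->0 ok
  pos 4: y in {3}, choose 3; 0->3 ok
  pos 5: x in {1}, choose 1; 3->1 ok
  pos 6: z in {0,2}, choose 2; 1->2 ok
  pos 7: z in {0,2}, choose 2; 2->2 ok
  pos 8: z in {0,2}, choose 2; 2->2 ok
  pos 9: y in {3}, choose 3; 2->3 ok
  pos 10: x in {1}, choose 1; 3->1 ok
  pos 11: z in {0,2}, choose 2; 1->2 ok
  pos 12: z in {0,2}, choose 2; 2->2 ok
  pos 13: z in {0,2}, choose 2; 2->2 ok
  pos 14: y in {3}, choose 3; 2->3 ok
  pos 15: z in {0,2}, choose 0; 3->0 ok
  pos 16: z in {0,2}, choose 0; 0->0 ok
  pos 17: y in {3}, choose 3; 0->3 ok
  pos 18: z in {0,2}, choose 2; 3->2 ok
  pos 19: z in {0,2}, choose 0; 2->0 ok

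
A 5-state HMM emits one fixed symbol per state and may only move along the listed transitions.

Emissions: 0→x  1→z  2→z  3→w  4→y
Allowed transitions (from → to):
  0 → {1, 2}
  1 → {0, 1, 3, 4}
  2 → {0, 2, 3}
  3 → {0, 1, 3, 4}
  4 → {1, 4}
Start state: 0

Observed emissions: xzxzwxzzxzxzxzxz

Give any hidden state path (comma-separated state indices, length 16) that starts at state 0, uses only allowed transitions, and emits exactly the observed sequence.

0,2,0,2,3,0,2,2,0,2,0,2,0,2,0,1

  0: obs=x cand={0} pick 0 [start]
  1: obs=z cand={1,2} pick 2 [0->2 ok]
  2: obs=x cand={0} pick 0 [2->0 ok]
  3: obs=z cand={1,2} pick 2 [0->2 ok]
  4: obs=w cand={3} pick 3 [2->3 ok]
  5: obs=x cand={0} pick 0 [3->0 ok]
  6: obs=z cand={1,2} pick 2 [0->2 ok]
  7: obs=z cand={1,2} pick 2 [2->2 ok]
  8: obs=x cand={0} pick 0 [2->0 ok]
  9: obs=z cand={1,2} pick 2 [0->2 ok]
  10: obs=x cand={0} pick 0 [2->0 ok]
  11: obs=z cand={1,2} pick 2 [0->2 ok]
  12: obs=x cand={0} pick 0 [2->0 ok]
  13: obs=z cand={1,2} pick 2 [0->2 ok]
  14: obs=x cand={0} pick 0 [2->0 ok]
  15: obs=z cand={1,2} pick 1 [0->1 ok]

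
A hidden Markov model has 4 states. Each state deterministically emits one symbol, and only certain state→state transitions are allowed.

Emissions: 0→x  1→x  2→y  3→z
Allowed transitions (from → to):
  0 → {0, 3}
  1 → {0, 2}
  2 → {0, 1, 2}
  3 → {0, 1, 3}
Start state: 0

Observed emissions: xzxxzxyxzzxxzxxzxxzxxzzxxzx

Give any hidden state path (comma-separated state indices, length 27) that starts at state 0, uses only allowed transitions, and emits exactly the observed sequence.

  t0 'x' -> {0,1}, take 0 (start)
  t1 'z' -> {3}, take 3 (0->3 ok)
  t2 'x' -> {0,1}, take 0 (3->0 ok)
  t3 'x' -> {0,1}, take 0 (0->0 ok)
  t4 'z' -> {3}, take 3 (0->3 ok)
  t5 'x' -> {0,1}, take 1 (3->1 ok)
  t6 'y' -> {2}, take 2 (1->2 ok)
  t7 'x' -> {0,1}, take 0 (2->0 ok)
  t8 'z' -> {3}, take 3 (0->3 ok)
  t9 'z' -> {3}, take 3 (3->3 ok)
  t10 'x' -> {0,1}, take 0 (3->0 ok)
  t11 'x' -> {0,1}, take 0 (0->0 ok)
  t12 'z' -> {3}, take 3 (0->3 ok)
  t13 'x' -> {0,1}, take 1 (3->1 ok)
  t14 'x' -> {0,1}, take 0 (1->0 ok)
  t15 'z' -> {3}, take 3 (0->3 ok)
  t16 'x' -> {0,1}, take 0 (3->0 ok)
  t17 'x' -> {0,1}, take 0 (0->0 ok)
  t18 'z' -> {3}, take 3 (0->3 ok)
  t19 'x' -> {0,1}, take 0 (3->0 ok)
  t20 'x' -> {0,1}, take 0 (0->0 ok)
  t21 'z' -> {3}, take 3 (0->3 ok)
  t22 'z' -> {3}, take 3 (3->3 ok)
  t23 'x' -> {0,1}, take 0 (3->0 ok)
  t24 'x' -> {0,1}, take 0 (0->0 ok)
  t25 'z' -> {3}, take 3 (0->3 ok)
  t26 'x' -> {0,1}, take 1 (3->1 ok)

0,3,0,0,3,1,2,0,3,3,0,0,3,1,0,3,0,0,3,0,0,3,3,0,0,3,1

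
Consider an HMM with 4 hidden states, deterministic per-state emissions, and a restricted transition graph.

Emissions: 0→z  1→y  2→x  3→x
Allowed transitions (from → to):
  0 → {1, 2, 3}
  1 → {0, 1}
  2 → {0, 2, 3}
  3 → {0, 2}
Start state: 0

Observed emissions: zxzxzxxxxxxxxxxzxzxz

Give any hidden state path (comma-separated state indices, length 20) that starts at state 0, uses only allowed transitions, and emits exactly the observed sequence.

0,3,0,3,0,2,3,2,2,3,2,3,2,3,2,0,3,0,3,0

  pos 0: z in {0}, choose 0; start
  pos 1: x in {2,3}, choose 3; 0->3 ok
  pos 2: z in {0}, choose 0; 3->0 ok
  pos 3: x in {2,3}, choose 3; 0->3 ok
  pos 4: z in {0}, choose 0; 3->0 ok
  pos 5: x in {2,3}, choose 2; 0->2 ok
  pos 6: x in {2,3}, choose 3; 2->3 ok
  pos 7: x in {2,3}, choose 2; 3->2 ok
  pos 8: x in {2,3}, choose 2; 2->2 ok
  pos 9: x in {2,3}, choose 3; 2->3 ok
  pos 10: x in {2,3}, choose 2; 3->2 ok
  pos 11: x in {2,3}, choose 3; 2->3 ok
  pos 12: x in {2,3}, choose 2; 3->2 ok
  pos 13: x in {2,3}, choose 3; 2->3 ok
  pos 14: x in {2,3}, choose 2; 3->2 ok
  pos 15: z in {0}, choose 0; 2->0 ok
  pos 16: x in {2,3}, choose 3; 0->3 ok
  pos 17: z in {0}, choose 0; 3->0 ok
  pos 18: x in {2,3}, choose 3; 0->3 ok
  pos 19: z in {0}, choose 0; 3->0 ok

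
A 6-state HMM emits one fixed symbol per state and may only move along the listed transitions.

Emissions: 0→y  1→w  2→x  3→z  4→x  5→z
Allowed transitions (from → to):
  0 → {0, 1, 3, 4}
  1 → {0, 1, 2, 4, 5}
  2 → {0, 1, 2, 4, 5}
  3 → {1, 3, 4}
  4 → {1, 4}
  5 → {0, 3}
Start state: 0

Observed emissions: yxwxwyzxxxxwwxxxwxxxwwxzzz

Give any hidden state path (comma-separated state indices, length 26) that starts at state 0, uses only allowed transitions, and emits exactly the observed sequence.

0,4,1,2,1,0,3,4,4,4,4,1,1,2,2,2,1,2,2,4,1,1,2,5,3,3

  t0 'y' -> {0}, take 0 (start)
  t1 'x' -> {2,4}, take 4 (0->4 ok)
  t2 'w' -> {1}, take 1 (4->1 ok)
  t3 'x' -> {2,4}, take 2 (1->2 ok)
  t4 'w' -> {1}, take 1 (2->1 ok)
  t5 'y' -> {0}, take 0 (1->0 ok)
  t6 'z' -> {3,5}, take 3 (0->3 ok)
  t7 'x' -> {2,4}, take 4 (3->4 ok)
  t8 'x' -> {2,4}, take 4 (4->4 ok)
  t9 'x' -> {2,4}, take 4 (4->4 ok)
  t10 'x' -> {2,4}, take 4 (4->4 ok)
  t11 'w' -> {1}, take 1 (4->1 ok)
  t12 'w' -> {1}, take 1 (1->1 ok)
  t13 'x' -> {2,4}, take 2 (1->2 ok)
  t14 'x' -> {2,4}, take 2 (2->2 ok)
  t15 'x' -> {2,4}, take 2 (2->2 ok)
  t16 'w' -> {1}, take 1 (2->1 ok)
  t17 'x' -> {2,4}, take 2 (1->2 ok)
  t18 'x' -> {2,4}, take 2 (2->2 ok)
  t19 'x' -> {2,4}, take 4 (2->4 ok)
  t20 'w' -> {1}, take 1 (4->1 ok)
  t21 'w' -> {1}, take 1 (1->1 ok)
  t22 'x' -> {2,4}, take 2 (1->2 ok)
  t23 'z' -> {3,5}, take 5 (2->5 ok)
  t24 'z' -> {3,5}, take 3 (5->3 ok)
  t25 'z' -> {3,5}, take 3 (3->3 ok)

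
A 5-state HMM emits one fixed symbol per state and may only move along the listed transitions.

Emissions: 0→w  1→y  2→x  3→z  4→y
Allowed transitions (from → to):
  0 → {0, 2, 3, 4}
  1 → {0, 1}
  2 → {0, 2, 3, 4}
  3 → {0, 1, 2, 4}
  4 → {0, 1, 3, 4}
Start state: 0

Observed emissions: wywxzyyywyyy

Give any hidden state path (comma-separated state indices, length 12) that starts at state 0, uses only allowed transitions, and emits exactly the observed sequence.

  0: obs=w cand={0} pick 0 [start]
  1: obs=y cand={1,4} pick 4 [0->4 ok]
  2: obs=w cand={0} pick 0 [4->0 ok]
  3: obs=x cand={2} pick 2 [0->2 ok]
  4: obs=z cand={3} pick 3 [2->3 ok]
  5: obs=y cand={1,4} pick 4 [3->4 ok]
  6: obs=y cand={1,4} pick 1 [4->1 ok]
  7: obs=y cand={1,4} pick 1 [1->1 ok]
  8: obs=w cand={0} pick 0 [1->0 ok]
  9: obs=y cand={1,4} pick 4 [0->4 ok]
  10: obs=y cand={1,4} pick 4 [4->4 ok]
  11: obs=y cand={1,4} pick 1 [4->1 ok]

0,4,0,2,3,4,1,1,0,4,4,1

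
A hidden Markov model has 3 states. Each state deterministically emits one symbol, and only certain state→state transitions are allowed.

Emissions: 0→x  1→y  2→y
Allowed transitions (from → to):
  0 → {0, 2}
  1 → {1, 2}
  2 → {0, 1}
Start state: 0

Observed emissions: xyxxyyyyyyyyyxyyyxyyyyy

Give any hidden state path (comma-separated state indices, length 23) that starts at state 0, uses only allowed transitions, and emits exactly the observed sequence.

  pos 0: x in {0}, choose 0; start
  pos 1: y in {1,2}, choose 2; 0->2 ok
  pos 2: x in {0}, choose 0; 2->0 ok
  pos 3: x in {0}, choose 0; 0->0 ok
  pos 4: y in {1,2}, choose 2; 0->2 ok
  pos 5: y in {1,2}, choose 1; 2->1 ok
  pos 6: y in {1,2}, choose 2; 1->2 ok
  pos 7: y in {1,2}, choose 1; 2->1 ok
  pos 8: y in {1,2}, choose 1; 1->1 ok
  pos 9: y in {1,2}, choose 1; 1->1 ok
  pos 10: y in {1,2}, choose 2; 1->2 ok
  pos 11: y in {1,2}, choose 1; 2->1 ok
  pos 12: y in {1,2}, choose 2; 1->2 ok
  pos 13: x in {0}, choose 0; 2->0 ok
  pos 14: y in {1,2}, choose 2; 0->2 ok
  pos 15: y in {1,2}, choose 1; 2->1 ok
  pos 16: y in {1,2}, choose 2; 1->2 ok
  pos 17: x in {0}, choose 0; 2->0 ok
  pos 18: y in {1,2}, choose 2; 0->2 ok
  pos 19: y in {1,2}, choose 1; 2->1 ok
  pos 20: y in {1,2}, choose 1; 1->1 ok
  pos 21: y in {1,2}, choose 2; 1->2 ok
  pos 22: y in {1,2}, choose 1; 2->1 ok

0,2,0,0,2,1,2,1,1,1,2,1,2,0,2,1,2,0,2,1,1,2,1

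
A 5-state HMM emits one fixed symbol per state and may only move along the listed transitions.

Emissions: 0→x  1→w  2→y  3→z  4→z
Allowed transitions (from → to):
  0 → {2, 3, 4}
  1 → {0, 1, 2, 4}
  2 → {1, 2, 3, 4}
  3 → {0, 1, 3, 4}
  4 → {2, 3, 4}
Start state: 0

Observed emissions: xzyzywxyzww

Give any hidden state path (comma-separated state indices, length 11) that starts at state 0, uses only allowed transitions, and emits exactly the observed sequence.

0,4,2,4,2,1,0,2,3,1,1

  [0] x  {0}  => 0  start
  [1] z  {3,4}  => 4  0->4 ok
  [2] y  {2}  => 2  4->2 ok
  [3] z  {3,4}  => 4  2->4 ok
  [4] y  {2}  => 2  4->2 ok
  [5] w  {1}  => 1  2->1 ok
  [6] x  {0}  => 0  1->0 ok
  [7] y  {2}  => 2  0->2 ok
  [8] z  {3,4}  => 3  2->3 ok
  [9] w  {1}  => 1  3->1 ok
  [10] w  {1}  => 1  1->1 ok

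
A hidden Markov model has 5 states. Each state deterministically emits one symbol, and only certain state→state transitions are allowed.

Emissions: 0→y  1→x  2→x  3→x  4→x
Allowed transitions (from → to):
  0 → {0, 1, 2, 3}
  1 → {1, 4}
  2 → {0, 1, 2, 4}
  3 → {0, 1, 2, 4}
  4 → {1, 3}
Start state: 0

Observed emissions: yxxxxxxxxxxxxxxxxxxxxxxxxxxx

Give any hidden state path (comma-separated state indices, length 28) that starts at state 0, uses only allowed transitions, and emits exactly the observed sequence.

0,2,4,1,4,3,2,1,4,1,4,1,1,1,1,1,4,3,2,1,4,1,1,1,4,1,4,3

  t0 'y' -> {0}, take 0 (start)
  t1 'x' -> {1,2,3,4}, take 2 (0->2 ok)
  t2 'x' -> {1,2,3,4}, take 4 (2->4 ok)
  t3 'x' -> {1,2,3,4}, take 1 (4->1 ok)
  t4 'x' -> {1,2,3,4}, take 4 (1->4 ok)
  t5 'x' -> {1,2,3,4}, take 3 (4->3 ok)
  t6 'x' -> {1,2,3,4}, take 2 (3->2 ok)
  t7 'x' -> {1,2,3,4}, take 1 (2->1 ok)
  t8 'x' -> {1,2,3,4}, take 4 (1->4 ok)
  t9 'x' -> {1,2,3,4}, take 1 (4->1 ok)
  t10 'x' -> {1,2,3,4}, take 4 (1->4 ok)
  t11 'x' -> {1,2,3,4}, take 1 (4->1 ok)
  t12 'x' -> {1,2,3,4}, take 1 (1->1 ok)
  t13 'x' -> {1,2,3,4}, take 1 (1->1 ok)
  t14 'x' -> {1,2,3,4}, take 1 (1->1 ok)
  t15 'x' -> {1,2,3,4}, take 1 (1->1 ok)
  t16 'x' -> {1,2,3,4}, take 4 (1->4 ok)
  t17 'x' -> {1,2,3,4}, take 3 (4->3 ok)
  t18 'x' -> {1,2,3,4}, take 2 (3->2 ok)
  t19 'x' -> {1,2,3,4}, take 1 (2->1 ok)
  t20 'x' -> {1,2,3,4}, take 4 (1->4 ok)
  t21 'x' -> {1,2,3,4}, take 1 (4->1 ok)
  t22 'x' -> {1,2,3,4}, take 1 (1->1 ok)
  t23 'x' -> {1,2,3,4}, take 1 (1->1 ok)
  t24 'x' -> {1,2,3,4}, take 4 (1->4 ok)
  t25 'x' -> {1,2,3,4}, take 1 (4->1 ok)
  t26 'x' -> {1,2,3,4}, take 4 (1->4 ok)
  t27 'x' -> {1,2,3,4}, take 3 (4->3 ok)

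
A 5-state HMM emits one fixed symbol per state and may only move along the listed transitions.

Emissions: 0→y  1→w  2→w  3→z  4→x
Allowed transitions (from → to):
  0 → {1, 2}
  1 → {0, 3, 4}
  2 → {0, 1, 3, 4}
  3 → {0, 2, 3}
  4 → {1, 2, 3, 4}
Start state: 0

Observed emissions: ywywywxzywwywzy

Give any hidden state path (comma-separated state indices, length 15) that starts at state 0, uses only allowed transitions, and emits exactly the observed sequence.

  0: obs=y cand={0} pick 0 [start]
  1: obs=w cand={1,2} pick 1 [0->1 ok]
  2: obs=y cand={0} pick 0 [1->0 ok]
  3: obs=w cand={1,2} pick 1 [0->1 ok]
  4: obs=y cand={0} pick 0 [1->0 ok]
  5: obs=w cand={1,2} pick 1 [0->1 ok]
  6: obs=x cand={4} pick 4 [1->4 ok]
  7: obs=z cand={3} pick 3 [4->3 ok]
  8: obs=y cand={0} pick 0 [3->0 ok]
  9: obs=w cand={1,2} pick 2 [0->2 ok]
  10: obs=w cand={1,2} pick 1 [2->1 ok]
  11: obs=y cand={0} pick 0 [1->0 ok]
  12: obs=w cand={1,2} pick 2 [0->2 ok]
  13: obs=z cand={3} pick 3 [2->3 ok]
  14: obs=y cand={0} pick 0 [3->0 ok]

0,1,0,1,0,1,4,3,0,2,1,0,2,3,0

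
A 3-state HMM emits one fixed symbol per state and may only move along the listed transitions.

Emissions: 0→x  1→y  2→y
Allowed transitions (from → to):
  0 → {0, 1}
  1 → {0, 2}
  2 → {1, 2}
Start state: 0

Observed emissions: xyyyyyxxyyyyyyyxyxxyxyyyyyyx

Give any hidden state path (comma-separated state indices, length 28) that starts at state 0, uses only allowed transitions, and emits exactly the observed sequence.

0,1,2,2,2,1,0,0,1,2,1,2,1,2,1,0,1,0,0,1,0,1,2,2,2,2,1,0

  [0] x  {0}  => 0  start
  [1] y  {1,2}  => 1  0->1 ok
  [2] y  {1,2}  => 2  1->2 ok
  [3] y  {1,2}  => 2  2->2 ok
  [4] y  {1,2}  => 2  2->2 ok
  [5] y  {1,2}  => 1  2->1 ok
  [6] x  {0}  => 0  1->0 ok
  [7] x  {0}  => 0  0->0 ok
  [8] y  {1,2}  => 1  0->1 ok
  [9] y  {1,2}  => 2  1->2 ok
  [10] y  {1,2}  => 1  2->1 ok
  [11] y  {1,2}  => 2  1->2 ok
  [12] y  {1,2}  => 1  2->1 ok
  [13] y  {1,2}  => 2  1->2 ok
  [14] y  {1,2}  => 1  2->1 ok
  [15] x  {0}  => 0  1->0 ok
  [16] y  {1,2}  => 1  0->1 ok
  [17] x  {0}  => 0  1->0 ok
  [18] x  {0}  => 0  0->0 ok
  [19] y  {1,2}  => 1  0->1 ok
  [20] x  {0}  => 0  1->0 ok
  [21] y  {1,2}  => 1  0->1 ok
  [22] y  {1,2}  => 2  1->2 ok
  [23] y  {1,2}  => 2  2->2 ok
  [24] y  {1,2}  => 2  2->2 ok
  [25] y  {1,2}  => 2  2->2 ok
  [26] y  {1,2}  => 1  2->1 ok
  [27] x  {0}  => 0  1->0 ok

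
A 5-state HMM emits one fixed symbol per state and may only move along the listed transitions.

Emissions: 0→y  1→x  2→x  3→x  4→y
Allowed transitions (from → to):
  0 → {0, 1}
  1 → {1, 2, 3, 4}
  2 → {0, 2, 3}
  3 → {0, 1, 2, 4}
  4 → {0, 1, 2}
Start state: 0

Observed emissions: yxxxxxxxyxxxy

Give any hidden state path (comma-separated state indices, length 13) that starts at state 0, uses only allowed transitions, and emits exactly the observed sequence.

  [0] y  {0,4}  => 0  start
  [1] x  {1,2,3}  => 1  0->1 ok
  [2] x  {1,2,3}  => 3  1->3 ok
  [3] x  {1,2,3}  => 1  3->1 ok
  [4] x  {1,2,3}  => 3  1->3 ok
  [5] x  {1,2,3}  => 1  3->1 ok
  [6] x  {1,2,3}  => 3  1->3 ok
  [7] x  {1,2,3}  => 2  3->2 ok
  [8] y  {0,4}  => 0  2->0 ok
  [9] x  {1,2,3}  => 1  0->1 ok
  [10] x  {1,2,3}  => 2  1->2 ok
  [11] x  {1,2,3}  => 3  2->3 ok
  [12] y  {0,4}  => 4  3->4 ok

0,1,3,1,3,1,3,2,0,1,2,3,4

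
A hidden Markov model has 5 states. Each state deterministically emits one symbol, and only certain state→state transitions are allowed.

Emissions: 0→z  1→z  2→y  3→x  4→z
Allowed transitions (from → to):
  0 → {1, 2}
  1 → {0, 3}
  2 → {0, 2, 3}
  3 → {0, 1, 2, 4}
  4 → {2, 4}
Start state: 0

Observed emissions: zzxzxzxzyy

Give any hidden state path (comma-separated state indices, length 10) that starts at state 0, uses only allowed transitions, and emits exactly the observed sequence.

0,1,3,1,3,1,3,0,2,2

  [0] z  {0,1,4}  => 0  start
  [1] z  {0,1,4}  => 1  0->1 ok
  [2] x  {3}  => 3  1->3 ok
  [3] z  {0,1,4}  => 1  3->1 ok
  [4] x  {3}  => 3  1->3 ok
  [5] z  {0,1,4}  => 1  3->1 ok
  [6] x  {3}  => 3  1->3 ok
  [7] z  {0,1,4}  => 0  3->0 ok
  [8] y  {2}  => 2  0->2 ok
  [9] y  {2}  => 2  2->2 ok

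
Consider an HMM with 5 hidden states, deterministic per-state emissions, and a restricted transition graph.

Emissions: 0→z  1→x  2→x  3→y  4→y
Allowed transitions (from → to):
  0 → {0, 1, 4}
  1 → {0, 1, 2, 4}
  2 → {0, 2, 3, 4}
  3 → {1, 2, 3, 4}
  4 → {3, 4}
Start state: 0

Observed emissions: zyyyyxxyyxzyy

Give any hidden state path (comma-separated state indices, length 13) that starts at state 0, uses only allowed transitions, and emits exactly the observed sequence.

  0: obs=z cand={0} pick 0 [start]
  1: obs=y cand={3,4} pick 4 [0->4 ok]
  2: obs=y cand={3,4} pick 3 [4->3 ok]
  3: obs=y cand={3,4} pick 4 [3->4 ok]
  4: obs=y cand={3,4} pick 3 [4->3 ok]
  5: obs=x cand={1,2} pick 1 [3->1 ok]
  6: obs=x cand={1,2} pick 2 [1->2 ok]
  7: obs=y cand={3,4} pick 4 [2->4 ok]
  8: obs=y cand={3,4} pick 3 [4->3 ok]
  9: obs=x cand={1,2} pick 1 [3->1 ok]
  10: obs=z cand={0} pick 0 [1->0 ok]
  11: obs=y cand={3,4} pick 4 [0->4 ok]
  12: obs=y cand={3,4} pick 3 [4->3 ok]

0,4,3,4,3,1,2,4,3,1,0,4,3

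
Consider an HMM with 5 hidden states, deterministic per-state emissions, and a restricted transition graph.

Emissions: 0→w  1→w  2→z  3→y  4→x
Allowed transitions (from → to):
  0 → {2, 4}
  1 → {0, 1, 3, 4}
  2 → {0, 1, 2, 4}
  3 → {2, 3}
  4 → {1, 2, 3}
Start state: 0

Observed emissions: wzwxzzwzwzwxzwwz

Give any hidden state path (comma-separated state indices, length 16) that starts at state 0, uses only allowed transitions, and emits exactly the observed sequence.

0,2,0,4,2,2,0,2,0,2,0,4,2,1,0,2

  pos 0: w in {0,1}, choose 0; start
  pos 1: z in {2}, choose 2; 0->2 ok
  pos 2: w in {0,1}, choose 0; 2->0 ok
  pos 3: x in {4}, choose 4; 0->4 ok
  pos 4: z in {2}, choose 2; 4->2 ok
  pos 5: z in {2}, choose 2; 2->2 ok
  pos 6: w in {0,1}, choose 0; 2->0 ok
  pos 7: z in {2}, choose 2; 0->2 ok
  pos 8: w in {0,1}, choose 0; 2->0 ok
  pos 9: z in {2}, choose 2; 0->2 ok
  pos 10: w in {0,1}, choose 0; 2->0 ok
  pos 11: x in {4}, choose 4; 0->4 ok
  pos 12: z in {2}, choose 2; 4->2 ok
  pos 13: w in {0,1}, choose 1; 2->1 ok
  pos 14: w in {0,1}, choose 0; 1->0 ok
  pos 15: z in {2}, choose 2; 0->2 ok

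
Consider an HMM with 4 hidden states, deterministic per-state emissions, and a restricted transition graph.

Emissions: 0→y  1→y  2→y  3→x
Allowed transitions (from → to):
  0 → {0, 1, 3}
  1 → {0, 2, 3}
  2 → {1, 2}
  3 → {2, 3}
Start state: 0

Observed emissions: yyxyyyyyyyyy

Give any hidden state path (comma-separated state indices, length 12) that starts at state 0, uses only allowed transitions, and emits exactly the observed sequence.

0,0,3,2,2,1,0,0,1,0,1,0

  0: obs=y cand={0,1,2} pick 0 [start]
  1: obs=y cand={0,1,2} pick 0 [0->0 ok]
  2: obs=x cand={3} pick 3 [0->3 ok]
  3: obs=y cand={0,1,2} pick 2 [3->2 ok]
  4: obs=y cand={0,1,2} pick 2 [2->2 ok]
  5: obs=y cand={0,1,2} pick 1 [2->1 ok]
  6: obs=y cand={0,1,2} pick 0 [1->0 ok]
  7: obs=y cand={0,1,2} pick 0 [0->0 ok]
  8: obs=y cand={0,1,2} pick 1 [0->1 ok]
  9: obs=y cand={0,1,2} pick 0 [1->0 ok]
  10: obs=y cand={0,1,2} pick 1 [0->1 ok]
  11: obs=y cand={0,1,2} pick 0 [1->0 ok]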